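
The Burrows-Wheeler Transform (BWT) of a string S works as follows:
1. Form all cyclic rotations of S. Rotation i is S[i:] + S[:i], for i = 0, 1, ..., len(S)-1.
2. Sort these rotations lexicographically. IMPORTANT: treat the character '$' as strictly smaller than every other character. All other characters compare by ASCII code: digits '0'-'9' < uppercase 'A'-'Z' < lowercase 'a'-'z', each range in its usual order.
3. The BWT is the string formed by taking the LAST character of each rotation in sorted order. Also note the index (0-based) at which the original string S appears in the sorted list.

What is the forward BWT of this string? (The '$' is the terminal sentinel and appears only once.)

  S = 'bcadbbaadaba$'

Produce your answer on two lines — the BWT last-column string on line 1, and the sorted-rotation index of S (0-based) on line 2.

Answer: abbdacabd$baa
9

Derivation:
All 13 rotations (rotation i = S[i:]+S[:i]):
  rot[0] = bcadbbaadaba$
  rot[1] = cadbbaadaba$b
  rot[2] = adbbaadaba$bc
  rot[3] = dbbaadaba$bca
  rot[4] = bbaadaba$bcad
  rot[5] = baadaba$bcadb
  rot[6] = aadaba$bcadbb
  rot[7] = adaba$bcadbba
  rot[8] = daba$bcadbbaa
  rot[9] = aba$bcadbbaad
  rot[10] = ba$bcadbbaada
  rot[11] = a$bcadbbaadab
  rot[12] = $bcadbbaadaba
Sorted (with $ < everything):
  sorted[0] = $bcadbbaadaba  (last char: 'a')
  sorted[1] = a$bcadbbaadab  (last char: 'b')
  sorted[2] = aadaba$bcadbb  (last char: 'b')
  sorted[3] = aba$bcadbbaad  (last char: 'd')
  sorted[4] = adaba$bcadbba  (last char: 'a')
  sorted[5] = adbbaadaba$bc  (last char: 'c')
  sorted[6] = ba$bcadbbaada  (last char: 'a')
  sorted[7] = baadaba$bcadb  (last char: 'b')
  sorted[8] = bbaadaba$bcad  (last char: 'd')
  sorted[9] = bcadbbaadaba$  (last char: '$')
  sorted[10] = cadbbaadaba$b  (last char: 'b')
  sorted[11] = daba$bcadbbaa  (last char: 'a')
  sorted[12] = dbbaadaba$bca  (last char: 'a')
Last column: abbdacabd$baa
Original string S is at sorted index 9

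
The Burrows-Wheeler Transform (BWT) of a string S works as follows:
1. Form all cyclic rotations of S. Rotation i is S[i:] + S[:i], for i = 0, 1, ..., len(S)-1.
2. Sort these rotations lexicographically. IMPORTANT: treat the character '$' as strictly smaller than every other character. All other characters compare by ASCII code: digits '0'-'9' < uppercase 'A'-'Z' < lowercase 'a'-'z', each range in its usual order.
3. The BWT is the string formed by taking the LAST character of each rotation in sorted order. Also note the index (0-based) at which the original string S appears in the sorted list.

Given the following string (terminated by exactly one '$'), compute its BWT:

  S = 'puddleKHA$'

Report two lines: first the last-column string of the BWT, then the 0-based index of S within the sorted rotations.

Answer: AHKeudld$p
8

Derivation:
All 10 rotations (rotation i = S[i:]+S[:i]):
  rot[0] = puddleKHA$
  rot[1] = uddleKHA$p
  rot[2] = ddleKHA$pu
  rot[3] = dleKHA$pud
  rot[4] = leKHA$pudd
  rot[5] = eKHA$puddl
  rot[6] = KHA$puddle
  rot[7] = HA$puddleK
  rot[8] = A$puddleKH
  rot[9] = $puddleKHA
Sorted (with $ < everything):
  sorted[0] = $puddleKHA  (last char: 'A')
  sorted[1] = A$puddleKH  (last char: 'H')
  sorted[2] = HA$puddleK  (last char: 'K')
  sorted[3] = KHA$puddle  (last char: 'e')
  sorted[4] = ddleKHA$pu  (last char: 'u')
  sorted[5] = dleKHA$pud  (last char: 'd')
  sorted[6] = eKHA$puddl  (last char: 'l')
  sorted[7] = leKHA$pudd  (last char: 'd')
  sorted[8] = puddleKHA$  (last char: '$')
  sorted[9] = uddleKHA$p  (last char: 'p')
Last column: AHKeudld$p
Original string S is at sorted index 8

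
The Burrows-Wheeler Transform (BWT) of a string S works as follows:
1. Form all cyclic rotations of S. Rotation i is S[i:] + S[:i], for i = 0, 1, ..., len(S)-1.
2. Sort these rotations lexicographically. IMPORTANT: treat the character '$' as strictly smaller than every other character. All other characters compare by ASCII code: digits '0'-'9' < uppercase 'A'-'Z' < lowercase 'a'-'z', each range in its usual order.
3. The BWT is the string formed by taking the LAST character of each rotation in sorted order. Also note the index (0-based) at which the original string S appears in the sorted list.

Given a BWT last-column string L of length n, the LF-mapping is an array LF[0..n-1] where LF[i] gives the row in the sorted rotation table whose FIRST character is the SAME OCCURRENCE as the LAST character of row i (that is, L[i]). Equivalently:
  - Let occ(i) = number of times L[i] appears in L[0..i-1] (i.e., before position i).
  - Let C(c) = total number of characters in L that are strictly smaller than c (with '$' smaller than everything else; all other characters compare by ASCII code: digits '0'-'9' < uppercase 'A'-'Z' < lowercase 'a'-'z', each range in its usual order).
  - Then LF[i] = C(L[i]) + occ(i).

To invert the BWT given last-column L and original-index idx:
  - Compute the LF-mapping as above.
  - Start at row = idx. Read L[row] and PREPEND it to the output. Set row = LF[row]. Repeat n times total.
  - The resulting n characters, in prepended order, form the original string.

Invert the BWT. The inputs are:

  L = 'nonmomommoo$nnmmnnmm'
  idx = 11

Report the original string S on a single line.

Answer: nnnommonmmnomommmon$

Derivation:
LF mapping: 9 15 10 1 16 2 17 3 4 18 19 0 11 12 5 6 13 14 7 8
Walk LF starting at row 11, prepending L[row]:
  step 1: row=11, L[11]='$', prepend. Next row=LF[11]=0
  step 2: row=0, L[0]='n', prepend. Next row=LF[0]=9
  step 3: row=9, L[9]='o', prepend. Next row=LF[9]=18
  step 4: row=18, L[18]='m', prepend. Next row=LF[18]=7
  step 5: row=7, L[7]='m', prepend. Next row=LF[7]=3
  step 6: row=3, L[3]='m', prepend. Next row=LF[3]=1
  step 7: row=1, L[1]='o', prepend. Next row=LF[1]=15
  step 8: row=15, L[15]='m', prepend. Next row=LF[15]=6
  step 9: row=6, L[6]='o', prepend. Next row=LF[6]=17
  step 10: row=17, L[17]='n', prepend. Next row=LF[17]=14
  step 11: row=14, L[14]='m', prepend. Next row=LF[14]=5
  step 12: row=5, L[5]='m', prepend. Next row=LF[5]=2
  step 13: row=2, L[2]='n', prepend. Next row=LF[2]=10
  step 14: row=10, L[10]='o', prepend. Next row=LF[10]=19
  step 15: row=19, L[19]='m', prepend. Next row=LF[19]=8
  step 16: row=8, L[8]='m', prepend. Next row=LF[8]=4
  step 17: row=4, L[4]='o', prepend. Next row=LF[4]=16
  step 18: row=16, L[16]='n', prepend. Next row=LF[16]=13
  step 19: row=13, L[13]='n', prepend. Next row=LF[13]=12
  step 20: row=12, L[12]='n', prepend. Next row=LF[12]=11
Reversed output: nnnommonmmnomommmon$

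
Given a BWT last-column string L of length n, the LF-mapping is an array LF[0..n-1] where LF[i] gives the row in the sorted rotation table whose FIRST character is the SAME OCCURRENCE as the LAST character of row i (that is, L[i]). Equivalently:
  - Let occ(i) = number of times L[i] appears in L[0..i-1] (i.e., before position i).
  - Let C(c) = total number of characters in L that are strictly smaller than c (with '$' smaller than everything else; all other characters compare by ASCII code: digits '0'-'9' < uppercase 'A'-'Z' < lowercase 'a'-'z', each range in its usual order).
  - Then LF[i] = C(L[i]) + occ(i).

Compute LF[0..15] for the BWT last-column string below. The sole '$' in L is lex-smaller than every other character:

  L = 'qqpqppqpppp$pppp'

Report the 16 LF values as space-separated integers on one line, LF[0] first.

Answer: 12 13 1 14 2 3 15 4 5 6 7 0 8 9 10 11

Derivation:
Char counts: '$':1, 'p':11, 'q':4
C (first-col start): C('$')=0, C('p')=1, C('q')=12
L[0]='q': occ=0, LF[0]=C('q')+0=12+0=12
L[1]='q': occ=1, LF[1]=C('q')+1=12+1=13
L[2]='p': occ=0, LF[2]=C('p')+0=1+0=1
L[3]='q': occ=2, LF[3]=C('q')+2=12+2=14
L[4]='p': occ=1, LF[4]=C('p')+1=1+1=2
L[5]='p': occ=2, LF[5]=C('p')+2=1+2=3
L[6]='q': occ=3, LF[6]=C('q')+3=12+3=15
L[7]='p': occ=3, LF[7]=C('p')+3=1+3=4
L[8]='p': occ=4, LF[8]=C('p')+4=1+4=5
L[9]='p': occ=5, LF[9]=C('p')+5=1+5=6
L[10]='p': occ=6, LF[10]=C('p')+6=1+6=7
L[11]='$': occ=0, LF[11]=C('$')+0=0+0=0
L[12]='p': occ=7, LF[12]=C('p')+7=1+7=8
L[13]='p': occ=8, LF[13]=C('p')+8=1+8=9
L[14]='p': occ=9, LF[14]=C('p')+9=1+9=10
L[15]='p': occ=10, LF[15]=C('p')+10=1+10=11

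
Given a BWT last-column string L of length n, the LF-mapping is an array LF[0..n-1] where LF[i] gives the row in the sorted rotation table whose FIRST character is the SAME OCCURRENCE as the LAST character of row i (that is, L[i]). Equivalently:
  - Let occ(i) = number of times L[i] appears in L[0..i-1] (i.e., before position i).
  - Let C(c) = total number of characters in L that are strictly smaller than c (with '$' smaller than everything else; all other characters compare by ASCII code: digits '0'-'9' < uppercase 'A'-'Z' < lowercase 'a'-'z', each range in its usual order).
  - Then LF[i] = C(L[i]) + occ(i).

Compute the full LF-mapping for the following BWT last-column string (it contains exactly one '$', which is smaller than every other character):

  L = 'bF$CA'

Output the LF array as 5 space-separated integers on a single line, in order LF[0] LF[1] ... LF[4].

Char counts: '$':1, 'A':1, 'C':1, 'F':1, 'b':1
C (first-col start): C('$')=0, C('A')=1, C('C')=2, C('F')=3, C('b')=4
L[0]='b': occ=0, LF[0]=C('b')+0=4+0=4
L[1]='F': occ=0, LF[1]=C('F')+0=3+0=3
L[2]='$': occ=0, LF[2]=C('$')+0=0+0=0
L[3]='C': occ=0, LF[3]=C('C')+0=2+0=2
L[4]='A': occ=0, LF[4]=C('A')+0=1+0=1

Answer: 4 3 0 2 1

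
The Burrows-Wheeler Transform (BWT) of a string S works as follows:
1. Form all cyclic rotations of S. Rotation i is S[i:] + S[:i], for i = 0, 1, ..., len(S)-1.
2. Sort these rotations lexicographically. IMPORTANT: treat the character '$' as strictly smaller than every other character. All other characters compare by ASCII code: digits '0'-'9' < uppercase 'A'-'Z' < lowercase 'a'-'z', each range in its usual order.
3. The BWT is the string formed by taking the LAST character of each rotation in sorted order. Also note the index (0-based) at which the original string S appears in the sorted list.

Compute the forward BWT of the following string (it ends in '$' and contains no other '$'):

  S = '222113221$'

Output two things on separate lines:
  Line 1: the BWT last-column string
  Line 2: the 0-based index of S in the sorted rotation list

All 10 rotations (rotation i = S[i:]+S[:i]):
  rot[0] = 222113221$
  rot[1] = 22113221$2
  rot[2] = 2113221$22
  rot[3] = 113221$222
  rot[4] = 13221$2221
  rot[5] = 3221$22211
  rot[6] = 221$222113
  rot[7] = 21$2221132
  rot[8] = 1$22211322
  rot[9] = $222113221
Sorted (with $ < everything):
  sorted[0] = $222113221  (last char: '1')
  sorted[1] = 1$22211322  (last char: '2')
  sorted[2] = 113221$222  (last char: '2')
  sorted[3] = 13221$2221  (last char: '1')
  sorted[4] = 21$2221132  (last char: '2')
  sorted[5] = 2113221$22  (last char: '2')
  sorted[6] = 221$222113  (last char: '3')
  sorted[7] = 22113221$2  (last char: '2')
  sorted[8] = 222113221$  (last char: '$')
  sorted[9] = 3221$22211  (last char: '1')
Last column: 12212232$1
Original string S is at sorted index 8

Answer: 12212232$1
8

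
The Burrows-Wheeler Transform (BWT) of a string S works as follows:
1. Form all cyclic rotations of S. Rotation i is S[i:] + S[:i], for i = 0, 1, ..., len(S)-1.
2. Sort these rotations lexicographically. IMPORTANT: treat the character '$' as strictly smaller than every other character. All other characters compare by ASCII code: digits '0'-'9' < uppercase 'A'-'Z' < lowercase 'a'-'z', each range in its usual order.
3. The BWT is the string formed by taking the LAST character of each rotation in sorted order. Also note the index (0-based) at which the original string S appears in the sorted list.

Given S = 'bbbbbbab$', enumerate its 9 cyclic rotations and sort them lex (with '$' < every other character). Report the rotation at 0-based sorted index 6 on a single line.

Answer: bbbbab$bb

Derivation:
All 9 rotations (rotation i = S[i:]+S[:i]):
  rot[0] = bbbbbbab$
  rot[1] = bbbbbab$b
  rot[2] = bbbbab$bb
  rot[3] = bbbab$bbb
  rot[4] = bbab$bbbb
  rot[5] = bab$bbbbb
  rot[6] = ab$bbbbbb
  rot[7] = b$bbbbbba
  rot[8] = $bbbbbbab
Sorted (with $ < everything):
  sorted[0] = $bbbbbbab
  sorted[1] = ab$bbbbbb
  sorted[2] = b$bbbbbba
  sorted[3] = bab$bbbbb
  sorted[4] = bbab$bbbb
  sorted[5] = bbbab$bbb
  sorted[6] = bbbbab$bb
  sorted[7] = bbbbbab$b
  sorted[8] = bbbbbbab$
sorted[6] = bbbbab$bb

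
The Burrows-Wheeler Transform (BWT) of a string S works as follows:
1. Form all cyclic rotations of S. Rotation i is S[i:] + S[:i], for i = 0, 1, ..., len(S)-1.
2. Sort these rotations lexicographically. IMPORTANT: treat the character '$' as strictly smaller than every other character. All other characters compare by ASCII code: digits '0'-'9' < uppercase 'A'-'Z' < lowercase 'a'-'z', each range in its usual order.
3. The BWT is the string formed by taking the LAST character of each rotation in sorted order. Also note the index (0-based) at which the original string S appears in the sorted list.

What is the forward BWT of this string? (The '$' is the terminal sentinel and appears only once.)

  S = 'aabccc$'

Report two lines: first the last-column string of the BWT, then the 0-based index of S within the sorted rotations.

Answer: c$aaccb
1

Derivation:
All 7 rotations (rotation i = S[i:]+S[:i]):
  rot[0] = aabccc$
  rot[1] = abccc$a
  rot[2] = bccc$aa
  rot[3] = ccc$aab
  rot[4] = cc$aabc
  rot[5] = c$aabcc
  rot[6] = $aabccc
Sorted (with $ < everything):
  sorted[0] = $aabccc  (last char: 'c')
  sorted[1] = aabccc$  (last char: '$')
  sorted[2] = abccc$a  (last char: 'a')
  sorted[3] = bccc$aa  (last char: 'a')
  sorted[4] = c$aabcc  (last char: 'c')
  sorted[5] = cc$aabc  (last char: 'c')
  sorted[6] = ccc$aab  (last char: 'b')
Last column: c$aaccb
Original string S is at sorted index 1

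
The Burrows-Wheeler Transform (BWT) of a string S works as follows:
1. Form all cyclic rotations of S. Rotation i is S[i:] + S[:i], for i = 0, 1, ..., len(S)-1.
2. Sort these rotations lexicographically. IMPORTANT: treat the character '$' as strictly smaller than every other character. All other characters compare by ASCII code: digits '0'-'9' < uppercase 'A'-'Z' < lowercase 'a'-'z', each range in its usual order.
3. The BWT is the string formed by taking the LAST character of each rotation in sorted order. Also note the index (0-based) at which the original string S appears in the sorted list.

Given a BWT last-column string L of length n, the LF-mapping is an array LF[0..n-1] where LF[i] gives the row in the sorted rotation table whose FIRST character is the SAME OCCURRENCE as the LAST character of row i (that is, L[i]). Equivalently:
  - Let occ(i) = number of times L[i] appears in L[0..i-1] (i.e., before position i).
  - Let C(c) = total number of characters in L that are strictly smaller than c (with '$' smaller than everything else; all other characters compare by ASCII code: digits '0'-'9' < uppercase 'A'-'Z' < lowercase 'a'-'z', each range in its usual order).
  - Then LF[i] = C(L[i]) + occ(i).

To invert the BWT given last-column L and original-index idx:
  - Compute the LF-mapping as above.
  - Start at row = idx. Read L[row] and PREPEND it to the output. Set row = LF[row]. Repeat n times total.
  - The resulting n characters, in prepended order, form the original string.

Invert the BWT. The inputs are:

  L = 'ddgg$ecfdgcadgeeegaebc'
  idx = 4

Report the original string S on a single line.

LF mapping: 7 8 17 18 0 11 4 16 9 19 5 1 10 20 12 13 14 21 2 15 3 6
Walk LF starting at row 4, prepending L[row]:
  step 1: row=4, L[4]='$', prepend. Next row=LF[4]=0
  step 2: row=0, L[0]='d', prepend. Next row=LF[0]=7
  step 3: row=7, L[7]='f', prepend. Next row=LF[7]=16
  step 4: row=16, L[16]='e', prepend. Next row=LF[16]=14
  step 5: row=14, L[14]='e', prepend. Next row=LF[14]=12
  step 6: row=12, L[12]='d', prepend. Next row=LF[12]=10
  step 7: row=10, L[10]='c', prepend. Next row=LF[10]=5
  step 8: row=5, L[5]='e', prepend. Next row=LF[5]=11
  step 9: row=11, L[11]='a', prepend. Next row=LF[11]=1
  step 10: row=1, L[1]='d', prepend. Next row=LF[1]=8
  step 11: row=8, L[8]='d', prepend. Next row=LF[8]=9
  step 12: row=9, L[9]='g', prepend. Next row=LF[9]=19
  step 13: row=19, L[19]='e', prepend. Next row=LF[19]=15
  step 14: row=15, L[15]='e', prepend. Next row=LF[15]=13
  step 15: row=13, L[13]='g', prepend. Next row=LF[13]=20
  step 16: row=20, L[20]='b', prepend. Next row=LF[20]=3
  step 17: row=3, L[3]='g', prepend. Next row=LF[3]=18
  step 18: row=18, L[18]='a', prepend. Next row=LF[18]=2
  step 19: row=2, L[2]='g', prepend. Next row=LF[2]=17
  step 20: row=17, L[17]='g', prepend. Next row=LF[17]=21
  step 21: row=21, L[21]='c', prepend. Next row=LF[21]=6
  step 22: row=6, L[6]='c', prepend. Next row=LF[6]=4
Reversed output: ccggagbgeegddaecdeefd$

Answer: ccggagbgeegddaecdeefd$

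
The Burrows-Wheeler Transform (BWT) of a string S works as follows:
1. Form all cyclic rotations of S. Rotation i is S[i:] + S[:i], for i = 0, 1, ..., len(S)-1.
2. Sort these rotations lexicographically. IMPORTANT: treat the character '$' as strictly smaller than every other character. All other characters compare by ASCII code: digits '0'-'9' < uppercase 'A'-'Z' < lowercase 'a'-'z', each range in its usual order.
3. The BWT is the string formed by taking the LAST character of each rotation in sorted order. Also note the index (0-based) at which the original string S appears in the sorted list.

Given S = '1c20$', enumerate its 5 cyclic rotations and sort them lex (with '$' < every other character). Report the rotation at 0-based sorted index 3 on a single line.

Answer: 20$1c

Derivation:
All 5 rotations (rotation i = S[i:]+S[:i]):
  rot[0] = 1c20$
  rot[1] = c20$1
  rot[2] = 20$1c
  rot[3] = 0$1c2
  rot[4] = $1c20
Sorted (with $ < everything):
  sorted[0] = $1c20
  sorted[1] = 0$1c2
  sorted[2] = 1c20$
  sorted[3] = 20$1c
  sorted[4] = c20$1
sorted[3] = 20$1c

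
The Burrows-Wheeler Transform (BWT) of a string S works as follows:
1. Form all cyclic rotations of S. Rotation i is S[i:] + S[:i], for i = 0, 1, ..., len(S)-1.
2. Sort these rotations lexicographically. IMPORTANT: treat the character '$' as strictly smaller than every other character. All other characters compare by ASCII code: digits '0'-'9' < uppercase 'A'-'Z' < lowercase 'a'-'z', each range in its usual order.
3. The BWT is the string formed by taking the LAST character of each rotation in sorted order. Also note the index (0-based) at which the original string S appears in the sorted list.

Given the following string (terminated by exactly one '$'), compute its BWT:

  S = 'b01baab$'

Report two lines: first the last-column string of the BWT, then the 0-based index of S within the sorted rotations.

Answer: bb0baa$1
6

Derivation:
All 8 rotations (rotation i = S[i:]+S[:i]):
  rot[0] = b01baab$
  rot[1] = 01baab$b
  rot[2] = 1baab$b0
  rot[3] = baab$b01
  rot[4] = aab$b01b
  rot[5] = ab$b01ba
  rot[6] = b$b01baa
  rot[7] = $b01baab
Sorted (with $ < everything):
  sorted[0] = $b01baab  (last char: 'b')
  sorted[1] = 01baab$b  (last char: 'b')
  sorted[2] = 1baab$b0  (last char: '0')
  sorted[3] = aab$b01b  (last char: 'b')
  sorted[4] = ab$b01ba  (last char: 'a')
  sorted[5] = b$b01baa  (last char: 'a')
  sorted[6] = b01baab$  (last char: '$')
  sorted[7] = baab$b01  (last char: '1')
Last column: bb0baa$1
Original string S is at sorted index 6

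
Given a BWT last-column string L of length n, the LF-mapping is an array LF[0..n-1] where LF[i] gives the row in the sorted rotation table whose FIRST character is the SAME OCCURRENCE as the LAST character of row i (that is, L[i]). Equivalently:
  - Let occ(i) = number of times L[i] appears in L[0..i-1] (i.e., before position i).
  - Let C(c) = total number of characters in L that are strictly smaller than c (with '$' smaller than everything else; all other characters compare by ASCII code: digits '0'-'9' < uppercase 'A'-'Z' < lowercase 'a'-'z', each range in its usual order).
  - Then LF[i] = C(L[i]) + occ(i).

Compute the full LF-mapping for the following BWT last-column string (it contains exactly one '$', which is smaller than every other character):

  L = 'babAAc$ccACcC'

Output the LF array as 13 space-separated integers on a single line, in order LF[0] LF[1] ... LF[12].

Answer: 7 6 8 1 2 9 0 10 11 3 4 12 5

Derivation:
Char counts: '$':1, 'A':3, 'C':2, 'a':1, 'b':2, 'c':4
C (first-col start): C('$')=0, C('A')=1, C('C')=4, C('a')=6, C('b')=7, C('c')=9
L[0]='b': occ=0, LF[0]=C('b')+0=7+0=7
L[1]='a': occ=0, LF[1]=C('a')+0=6+0=6
L[2]='b': occ=1, LF[2]=C('b')+1=7+1=8
L[3]='A': occ=0, LF[3]=C('A')+0=1+0=1
L[4]='A': occ=1, LF[4]=C('A')+1=1+1=2
L[5]='c': occ=0, LF[5]=C('c')+0=9+0=9
L[6]='$': occ=0, LF[6]=C('$')+0=0+0=0
L[7]='c': occ=1, LF[7]=C('c')+1=9+1=10
L[8]='c': occ=2, LF[8]=C('c')+2=9+2=11
L[9]='A': occ=2, LF[9]=C('A')+2=1+2=3
L[10]='C': occ=0, LF[10]=C('C')+0=4+0=4
L[11]='c': occ=3, LF[11]=C('c')+3=9+3=12
L[12]='C': occ=1, LF[12]=C('C')+1=4+1=5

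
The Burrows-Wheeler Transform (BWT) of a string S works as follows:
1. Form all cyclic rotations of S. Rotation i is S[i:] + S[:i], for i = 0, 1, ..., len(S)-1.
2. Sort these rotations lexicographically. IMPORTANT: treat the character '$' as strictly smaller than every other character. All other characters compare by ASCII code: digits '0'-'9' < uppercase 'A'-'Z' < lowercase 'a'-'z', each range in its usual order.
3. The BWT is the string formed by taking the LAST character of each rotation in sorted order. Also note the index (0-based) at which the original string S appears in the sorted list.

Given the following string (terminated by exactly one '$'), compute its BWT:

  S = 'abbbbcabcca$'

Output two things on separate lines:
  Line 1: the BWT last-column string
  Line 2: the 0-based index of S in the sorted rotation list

All 12 rotations (rotation i = S[i:]+S[:i]):
  rot[0] = abbbbcabcca$
  rot[1] = bbbbcabcca$a
  rot[2] = bbbcabcca$ab
  rot[3] = bbcabcca$abb
  rot[4] = bcabcca$abbb
  rot[5] = cabcca$abbbb
  rot[6] = abcca$abbbbc
  rot[7] = bcca$abbbbca
  rot[8] = cca$abbbbcab
  rot[9] = ca$abbbbcabc
  rot[10] = a$abbbbcabcc
  rot[11] = $abbbbcabcca
Sorted (with $ < everything):
  sorted[0] = $abbbbcabcca  (last char: 'a')
  sorted[1] = a$abbbbcabcc  (last char: 'c')
  sorted[2] = abbbbcabcca$  (last char: '$')
  sorted[3] = abcca$abbbbc  (last char: 'c')
  sorted[4] = bbbbcabcca$a  (last char: 'a')
  sorted[5] = bbbcabcca$ab  (last char: 'b')
  sorted[6] = bbcabcca$abb  (last char: 'b')
  sorted[7] = bcabcca$abbb  (last char: 'b')
  sorted[8] = bcca$abbbbca  (last char: 'a')
  sorted[9] = ca$abbbbcabc  (last char: 'c')
  sorted[10] = cabcca$abbbb  (last char: 'b')
  sorted[11] = cca$abbbbcab  (last char: 'b')
Last column: ac$cabbbacbb
Original string S is at sorted index 2

Answer: ac$cabbbacbb
2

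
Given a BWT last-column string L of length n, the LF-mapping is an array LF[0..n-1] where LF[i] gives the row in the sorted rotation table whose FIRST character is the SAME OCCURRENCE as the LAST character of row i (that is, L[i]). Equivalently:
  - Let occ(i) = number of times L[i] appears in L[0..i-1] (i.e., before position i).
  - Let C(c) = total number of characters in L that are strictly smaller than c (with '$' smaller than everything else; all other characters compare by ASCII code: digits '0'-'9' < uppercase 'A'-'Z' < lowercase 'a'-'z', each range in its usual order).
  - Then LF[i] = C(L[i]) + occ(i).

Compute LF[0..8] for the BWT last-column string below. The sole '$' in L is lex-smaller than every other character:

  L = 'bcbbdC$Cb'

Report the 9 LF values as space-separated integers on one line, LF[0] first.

Answer: 3 7 4 5 8 1 0 2 6

Derivation:
Char counts: '$':1, 'C':2, 'b':4, 'c':1, 'd':1
C (first-col start): C('$')=0, C('C')=1, C('b')=3, C('c')=7, C('d')=8
L[0]='b': occ=0, LF[0]=C('b')+0=3+0=3
L[1]='c': occ=0, LF[1]=C('c')+0=7+0=7
L[2]='b': occ=1, LF[2]=C('b')+1=3+1=4
L[3]='b': occ=2, LF[3]=C('b')+2=3+2=5
L[4]='d': occ=0, LF[4]=C('d')+0=8+0=8
L[5]='C': occ=0, LF[5]=C('C')+0=1+0=1
L[6]='$': occ=0, LF[6]=C('$')+0=0+0=0
L[7]='C': occ=1, LF[7]=C('C')+1=1+1=2
L[8]='b': occ=3, LF[8]=C('b')+3=3+3=6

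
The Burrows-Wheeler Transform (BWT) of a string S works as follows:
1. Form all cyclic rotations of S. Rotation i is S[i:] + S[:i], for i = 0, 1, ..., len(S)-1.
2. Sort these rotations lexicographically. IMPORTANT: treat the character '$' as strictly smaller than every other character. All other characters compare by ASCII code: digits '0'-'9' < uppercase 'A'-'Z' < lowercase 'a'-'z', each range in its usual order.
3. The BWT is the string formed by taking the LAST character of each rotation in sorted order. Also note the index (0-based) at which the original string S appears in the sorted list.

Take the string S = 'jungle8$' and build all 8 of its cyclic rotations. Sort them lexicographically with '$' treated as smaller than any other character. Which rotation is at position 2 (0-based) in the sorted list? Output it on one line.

All 8 rotations (rotation i = S[i:]+S[:i]):
  rot[0] = jungle8$
  rot[1] = ungle8$j
  rot[2] = ngle8$ju
  rot[3] = gle8$jun
  rot[4] = le8$jung
  rot[5] = e8$jungl
  rot[6] = 8$jungle
  rot[7] = $jungle8
Sorted (with $ < everything):
  sorted[0] = $jungle8
  sorted[1] = 8$jungle
  sorted[2] = e8$jungl
  sorted[3] = gle8$jun
  sorted[4] = jungle8$
  sorted[5] = le8$jung
  sorted[6] = ngle8$ju
  sorted[7] = ungle8$j
sorted[2] = e8$jungl

Answer: e8$jungl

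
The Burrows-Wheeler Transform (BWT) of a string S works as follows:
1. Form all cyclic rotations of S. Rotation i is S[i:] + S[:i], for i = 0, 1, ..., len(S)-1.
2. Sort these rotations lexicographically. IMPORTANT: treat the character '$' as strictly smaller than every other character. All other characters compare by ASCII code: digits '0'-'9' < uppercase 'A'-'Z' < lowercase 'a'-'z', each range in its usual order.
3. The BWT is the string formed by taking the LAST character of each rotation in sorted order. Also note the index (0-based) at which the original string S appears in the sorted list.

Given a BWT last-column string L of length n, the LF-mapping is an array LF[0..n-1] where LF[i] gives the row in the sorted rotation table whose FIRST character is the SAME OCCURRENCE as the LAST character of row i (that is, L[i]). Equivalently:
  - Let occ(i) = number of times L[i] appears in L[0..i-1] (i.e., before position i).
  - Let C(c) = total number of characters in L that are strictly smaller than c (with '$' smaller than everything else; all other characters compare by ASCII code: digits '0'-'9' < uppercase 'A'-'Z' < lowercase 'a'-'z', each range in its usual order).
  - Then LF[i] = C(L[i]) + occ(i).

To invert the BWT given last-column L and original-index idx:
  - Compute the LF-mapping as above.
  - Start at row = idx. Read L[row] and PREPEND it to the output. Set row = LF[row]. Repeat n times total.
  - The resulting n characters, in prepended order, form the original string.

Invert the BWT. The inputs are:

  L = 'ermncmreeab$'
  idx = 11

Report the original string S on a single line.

LF mapping: 4 10 7 9 3 8 11 5 6 1 2 0
Walk LF starting at row 11, prepending L[row]:
  step 1: row=11, L[11]='$', prepend. Next row=LF[11]=0
  step 2: row=0, L[0]='e', prepend. Next row=LF[0]=4
  step 3: row=4, L[4]='c', prepend. Next row=LF[4]=3
  step 4: row=3, L[3]='n', prepend. Next row=LF[3]=9
  step 5: row=9, L[9]='a', prepend. Next row=LF[9]=1
  step 6: row=1, L[1]='r', prepend. Next row=LF[1]=10
  step 7: row=10, L[10]='b', prepend. Next row=LF[10]=2
  step 8: row=2, L[2]='m', prepend. Next row=LF[2]=7
  step 9: row=7, L[7]='e', prepend. Next row=LF[7]=5
  step 10: row=5, L[5]='m', prepend. Next row=LF[5]=8
  step 11: row=8, L[8]='e', prepend. Next row=LF[8]=6
  step 12: row=6, L[6]='r', prepend. Next row=LF[6]=11
Reversed output: remembrance$

Answer: remembrance$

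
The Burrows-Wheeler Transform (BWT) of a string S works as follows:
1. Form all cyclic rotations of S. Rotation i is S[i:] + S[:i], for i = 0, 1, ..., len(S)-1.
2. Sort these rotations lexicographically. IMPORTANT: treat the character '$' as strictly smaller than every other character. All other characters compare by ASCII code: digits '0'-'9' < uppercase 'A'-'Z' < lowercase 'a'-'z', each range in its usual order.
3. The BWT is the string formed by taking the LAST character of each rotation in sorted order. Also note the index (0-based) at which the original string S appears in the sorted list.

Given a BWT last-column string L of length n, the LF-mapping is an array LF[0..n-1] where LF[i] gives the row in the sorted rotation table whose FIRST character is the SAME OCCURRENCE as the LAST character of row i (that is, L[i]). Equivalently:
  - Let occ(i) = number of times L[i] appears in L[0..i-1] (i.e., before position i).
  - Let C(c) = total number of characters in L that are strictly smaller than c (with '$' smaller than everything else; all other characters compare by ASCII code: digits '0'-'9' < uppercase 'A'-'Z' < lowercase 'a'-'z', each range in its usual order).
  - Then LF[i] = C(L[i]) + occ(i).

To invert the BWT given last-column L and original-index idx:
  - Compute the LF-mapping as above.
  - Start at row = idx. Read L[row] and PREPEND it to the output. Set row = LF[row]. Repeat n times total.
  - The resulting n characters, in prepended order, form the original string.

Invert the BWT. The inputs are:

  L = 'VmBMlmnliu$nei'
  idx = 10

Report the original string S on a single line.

LF mapping: 3 9 1 2 7 10 11 8 5 13 0 12 4 6
Walk LF starting at row 10, prepending L[row]:
  step 1: row=10, L[10]='$', prepend. Next row=LF[10]=0
  step 2: row=0, L[0]='V', prepend. Next row=LF[0]=3
  step 3: row=3, L[3]='M', prepend. Next row=LF[3]=2
  step 4: row=2, L[2]='B', prepend. Next row=LF[2]=1
  step 5: row=1, L[1]='m', prepend. Next row=LF[1]=9
  step 6: row=9, L[9]='u', prepend. Next row=LF[9]=13
  step 7: row=13, L[13]='i', prepend. Next row=LF[13]=6
  step 8: row=6, L[6]='n', prepend. Next row=LF[6]=11
  step 9: row=11, L[11]='n', prepend. Next row=LF[11]=12
  step 10: row=12, L[12]='e', prepend. Next row=LF[12]=4
  step 11: row=4, L[4]='l', prepend. Next row=LF[4]=7
  step 12: row=7, L[7]='l', prepend. Next row=LF[7]=8
  step 13: row=8, L[8]='i', prepend. Next row=LF[8]=5
  step 14: row=5, L[5]='m', prepend. Next row=LF[5]=10
Reversed output: millenniumBMV$

Answer: millenniumBMV$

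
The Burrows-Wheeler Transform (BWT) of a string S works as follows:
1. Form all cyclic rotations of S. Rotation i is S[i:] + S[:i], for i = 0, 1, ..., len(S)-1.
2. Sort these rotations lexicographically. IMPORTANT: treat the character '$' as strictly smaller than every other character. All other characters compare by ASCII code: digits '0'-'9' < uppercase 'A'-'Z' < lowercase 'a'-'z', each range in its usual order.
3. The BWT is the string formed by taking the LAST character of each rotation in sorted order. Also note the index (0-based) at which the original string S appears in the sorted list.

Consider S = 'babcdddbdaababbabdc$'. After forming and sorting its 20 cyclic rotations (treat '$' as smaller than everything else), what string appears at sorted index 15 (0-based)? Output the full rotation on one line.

Answer: daababbabdc$babcdddb

Derivation:
All 20 rotations (rotation i = S[i:]+S[:i]):
  rot[0] = babcdddbdaababbabdc$
  rot[1] = abcdddbdaababbabdc$b
  rot[2] = bcdddbdaababbabdc$ba
  rot[3] = cdddbdaababbabdc$bab
  rot[4] = dddbdaababbabdc$babc
  rot[5] = ddbdaababbabdc$babcd
  rot[6] = dbdaababbabdc$babcdd
  rot[7] = bdaababbabdc$babcddd
  rot[8] = daababbabdc$babcdddb
  rot[9] = aababbabdc$babcdddbd
  rot[10] = ababbabdc$babcdddbda
  rot[11] = babbabdc$babcdddbdaa
  rot[12] = abbabdc$babcdddbdaab
  rot[13] = bbabdc$babcdddbdaaba
  rot[14] = babdc$babcdddbdaabab
  rot[15] = abdc$babcdddbdaababb
  rot[16] = bdc$babcdddbdaababba
  rot[17] = dc$babcdddbdaababbab
  rot[18] = c$babcdddbdaababbabd
  rot[19] = $babcdddbdaababbabdc
Sorted (with $ < everything):
  sorted[0] = $babcdddbdaababbabdc
  sorted[1] = aababbabdc$babcdddbd
  sorted[2] = ababbabdc$babcdddbda
  sorted[3] = abbabdc$babcdddbdaab
  sorted[4] = abcdddbdaababbabdc$b
  sorted[5] = abdc$babcdddbdaababb
  sorted[6] = babbabdc$babcdddbdaa
  sorted[7] = babcdddbdaababbabdc$
  sorted[8] = babdc$babcdddbdaabab
  sorted[9] = bbabdc$babcdddbdaaba
  sorted[10] = bcdddbdaababbabdc$ba
  sorted[11] = bdaababbabdc$babcddd
  sorted[12] = bdc$babcdddbdaababba
  sorted[13] = c$babcdddbdaababbabd
  sorted[14] = cdddbdaababbabdc$bab
  sorted[15] = daababbabdc$babcdddb
  sorted[16] = dbdaababbabdc$babcdd
  sorted[17] = dc$babcdddbdaababbab
  sorted[18] = ddbdaababbabdc$babcd
  sorted[19] = dddbdaababbabdc$babc
sorted[15] = daababbabdc$babcdddb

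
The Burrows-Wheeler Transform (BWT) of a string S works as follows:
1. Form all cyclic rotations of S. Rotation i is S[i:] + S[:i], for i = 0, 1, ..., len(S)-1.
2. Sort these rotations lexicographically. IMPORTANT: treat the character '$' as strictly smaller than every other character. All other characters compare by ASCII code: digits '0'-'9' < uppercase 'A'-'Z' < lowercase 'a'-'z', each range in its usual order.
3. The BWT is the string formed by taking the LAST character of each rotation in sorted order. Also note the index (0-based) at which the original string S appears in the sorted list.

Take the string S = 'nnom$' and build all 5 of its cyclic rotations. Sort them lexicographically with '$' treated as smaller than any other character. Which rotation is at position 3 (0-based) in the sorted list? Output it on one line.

All 5 rotations (rotation i = S[i:]+S[:i]):
  rot[0] = nnom$
  rot[1] = nom$n
  rot[2] = om$nn
  rot[3] = m$nno
  rot[4] = $nnom
Sorted (with $ < everything):
  sorted[0] = $nnom
  sorted[1] = m$nno
  sorted[2] = nnom$
  sorted[3] = nom$n
  sorted[4] = om$nn
sorted[3] = nom$n

Answer: nom$n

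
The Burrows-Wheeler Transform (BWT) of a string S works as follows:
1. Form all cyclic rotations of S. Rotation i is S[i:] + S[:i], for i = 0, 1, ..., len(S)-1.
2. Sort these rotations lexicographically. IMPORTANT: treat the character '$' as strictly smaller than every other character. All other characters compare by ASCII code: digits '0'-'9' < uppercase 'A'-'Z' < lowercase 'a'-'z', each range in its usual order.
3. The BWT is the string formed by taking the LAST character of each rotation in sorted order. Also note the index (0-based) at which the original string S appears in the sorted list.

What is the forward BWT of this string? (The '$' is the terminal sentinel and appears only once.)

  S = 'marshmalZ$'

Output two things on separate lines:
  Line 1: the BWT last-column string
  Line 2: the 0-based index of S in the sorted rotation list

All 10 rotations (rotation i = S[i:]+S[:i]):
  rot[0] = marshmalZ$
  rot[1] = arshmalZ$m
  rot[2] = rshmalZ$ma
  rot[3] = shmalZ$mar
  rot[4] = hmalZ$mars
  rot[5] = malZ$marsh
  rot[6] = alZ$marshm
  rot[7] = lZ$marshma
  rot[8] = Z$marshmal
  rot[9] = $marshmalZ
Sorted (with $ < everything):
  sorted[0] = $marshmalZ  (last char: 'Z')
  sorted[1] = Z$marshmal  (last char: 'l')
  sorted[2] = alZ$marshm  (last char: 'm')
  sorted[3] = arshmalZ$m  (last char: 'm')
  sorted[4] = hmalZ$mars  (last char: 's')
  sorted[5] = lZ$marshma  (last char: 'a')
  sorted[6] = malZ$marsh  (last char: 'h')
  sorted[7] = marshmalZ$  (last char: '$')
  sorted[8] = rshmalZ$ma  (last char: 'a')
  sorted[9] = shmalZ$mar  (last char: 'r')
Last column: Zlmmsah$ar
Original string S is at sorted index 7

Answer: Zlmmsah$ar
7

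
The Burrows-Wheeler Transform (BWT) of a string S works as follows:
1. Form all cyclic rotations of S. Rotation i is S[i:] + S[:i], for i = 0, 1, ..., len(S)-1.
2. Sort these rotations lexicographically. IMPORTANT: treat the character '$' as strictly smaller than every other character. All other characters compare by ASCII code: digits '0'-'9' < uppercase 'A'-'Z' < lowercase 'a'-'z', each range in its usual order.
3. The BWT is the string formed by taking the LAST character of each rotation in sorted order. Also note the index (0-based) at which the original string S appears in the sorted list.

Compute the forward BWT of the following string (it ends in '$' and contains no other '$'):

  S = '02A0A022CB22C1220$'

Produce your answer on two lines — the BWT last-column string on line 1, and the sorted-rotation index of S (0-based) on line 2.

Answer: 02A$AC21B002202C22
3

Derivation:
All 18 rotations (rotation i = S[i:]+S[:i]):
  rot[0] = 02A0A022CB22C1220$
  rot[1] = 2A0A022CB22C1220$0
  rot[2] = A0A022CB22C1220$02
  rot[3] = 0A022CB22C1220$02A
  rot[4] = A022CB22C1220$02A0
  rot[5] = 022CB22C1220$02A0A
  rot[6] = 22CB22C1220$02A0A0
  rot[7] = 2CB22C1220$02A0A02
  rot[8] = CB22C1220$02A0A022
  rot[9] = B22C1220$02A0A022C
  rot[10] = 22C1220$02A0A022CB
  rot[11] = 2C1220$02A0A022CB2
  rot[12] = C1220$02A0A022CB22
  rot[13] = 1220$02A0A022CB22C
  rot[14] = 220$02A0A022CB22C1
  rot[15] = 20$02A0A022CB22C12
  rot[16] = 0$02A0A022CB22C122
  rot[17] = $02A0A022CB22C1220
Sorted (with $ < everything):
  sorted[0] = $02A0A022CB22C1220  (last char: '0')
  sorted[1] = 0$02A0A022CB22C122  (last char: '2')
  sorted[2] = 022CB22C1220$02A0A  (last char: 'A')
  sorted[3] = 02A0A022CB22C1220$  (last char: '$')
  sorted[4] = 0A022CB22C1220$02A  (last char: 'A')
  sorted[5] = 1220$02A0A022CB22C  (last char: 'C')
  sorted[6] = 20$02A0A022CB22C12  (last char: '2')
  sorted[7] = 220$02A0A022CB22C1  (last char: '1')
  sorted[8] = 22C1220$02A0A022CB  (last char: 'B')
  sorted[9] = 22CB22C1220$02A0A0  (last char: '0')
  sorted[10] = 2A0A022CB22C1220$0  (last char: '0')
  sorted[11] = 2C1220$02A0A022CB2  (last char: '2')
  sorted[12] = 2CB22C1220$02A0A02  (last char: '2')
  sorted[13] = A022CB22C1220$02A0  (last char: '0')
  sorted[14] = A0A022CB22C1220$02  (last char: '2')
  sorted[15] = B22C1220$02A0A022C  (last char: 'C')
  sorted[16] = C1220$02A0A022CB22  (last char: '2')
  sorted[17] = CB22C1220$02A0A022  (last char: '2')
Last column: 02A$AC21B002202C22
Original string S is at sorted index 3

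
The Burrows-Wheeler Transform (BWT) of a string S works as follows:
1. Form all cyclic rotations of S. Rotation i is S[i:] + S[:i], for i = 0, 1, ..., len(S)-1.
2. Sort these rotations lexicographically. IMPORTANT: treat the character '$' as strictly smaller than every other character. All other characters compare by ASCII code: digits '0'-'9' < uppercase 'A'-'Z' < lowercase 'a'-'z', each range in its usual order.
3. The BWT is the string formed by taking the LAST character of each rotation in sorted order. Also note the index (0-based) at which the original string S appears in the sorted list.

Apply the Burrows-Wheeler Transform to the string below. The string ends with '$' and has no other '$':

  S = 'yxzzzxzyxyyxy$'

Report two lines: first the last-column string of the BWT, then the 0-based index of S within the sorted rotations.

All 14 rotations (rotation i = S[i:]+S[:i]):
  rot[0] = yxzzzxzyxyyxy$
  rot[1] = xzzzxzyxyyxy$y
  rot[2] = zzzxzyxyyxy$yx
  rot[3] = zzxzyxyyxy$yxz
  rot[4] = zxzyxyyxy$yxzz
  rot[5] = xzyxyyxy$yxzzz
  rot[6] = zyxyyxy$yxzzzx
  rot[7] = yxyyxy$yxzzzxz
  rot[8] = xyyxy$yxzzzxzy
  rot[9] = yyxy$yxzzzxzyx
  rot[10] = yxy$yxzzzxzyxy
  rot[11] = xy$yxzzzxzyxyy
  rot[12] = y$yxzzzxzyxyyx
  rot[13] = $yxzzzxzyxyyxy
Sorted (with $ < everything):
  sorted[0] = $yxzzzxzyxyyxy  (last char: 'y')
  sorted[1] = xy$yxzzzxzyxyy  (last char: 'y')
  sorted[2] = xyyxy$yxzzzxzy  (last char: 'y')
  sorted[3] = xzyxyyxy$yxzzz  (last char: 'z')
  sorted[4] = xzzzxzyxyyxy$y  (last char: 'y')
  sorted[5] = y$yxzzzxzyxyyx  (last char: 'x')
  sorted[6] = yxy$yxzzzxzyxy  (last char: 'y')
  sorted[7] = yxyyxy$yxzzzxz  (last char: 'z')
  sorted[8] = yxzzzxzyxyyxy$  (last char: '$')
  sorted[9] = yyxy$yxzzzxzyx  (last char: 'x')
  sorted[10] = zxzyxyyxy$yxzz  (last char: 'z')
  sorted[11] = zyxyyxy$yxzzzx  (last char: 'x')
  sorted[12] = zzxzyxyyxy$yxz  (last char: 'z')
  sorted[13] = zzzxzyxyyxy$yx  (last char: 'x')
Last column: yyyzyxyz$xzxzx
Original string S is at sorted index 8

Answer: yyyzyxyz$xzxzx
8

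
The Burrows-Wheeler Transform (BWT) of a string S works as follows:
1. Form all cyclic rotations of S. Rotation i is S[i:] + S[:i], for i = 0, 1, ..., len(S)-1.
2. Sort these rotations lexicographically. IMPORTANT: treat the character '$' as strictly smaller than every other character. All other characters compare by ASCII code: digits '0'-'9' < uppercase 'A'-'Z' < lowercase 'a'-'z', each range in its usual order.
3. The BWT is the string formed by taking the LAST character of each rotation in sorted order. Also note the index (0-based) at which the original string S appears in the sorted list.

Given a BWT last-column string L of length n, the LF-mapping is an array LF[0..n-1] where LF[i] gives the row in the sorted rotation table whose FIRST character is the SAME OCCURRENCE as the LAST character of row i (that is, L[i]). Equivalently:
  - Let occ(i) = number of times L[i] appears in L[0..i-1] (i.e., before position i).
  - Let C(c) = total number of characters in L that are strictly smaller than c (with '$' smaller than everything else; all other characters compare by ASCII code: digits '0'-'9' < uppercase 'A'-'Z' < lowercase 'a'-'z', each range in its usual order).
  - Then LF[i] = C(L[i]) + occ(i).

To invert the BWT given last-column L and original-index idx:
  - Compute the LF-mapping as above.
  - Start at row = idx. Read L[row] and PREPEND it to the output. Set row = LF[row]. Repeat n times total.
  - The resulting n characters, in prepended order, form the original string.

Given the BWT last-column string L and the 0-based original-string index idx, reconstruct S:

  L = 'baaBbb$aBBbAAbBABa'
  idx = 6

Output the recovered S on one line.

Answer: BaAaBbBAbBBbaAabb$

Derivation:
LF mapping: 13 9 10 4 14 15 0 11 5 6 16 1 2 17 7 3 8 12
Walk LF starting at row 6, prepending L[row]:
  step 1: row=6, L[6]='$', prepend. Next row=LF[6]=0
  step 2: row=0, L[0]='b', prepend. Next row=LF[0]=13
  step 3: row=13, L[13]='b', prepend. Next row=LF[13]=17
  step 4: row=17, L[17]='a', prepend. Next row=LF[17]=12
  step 5: row=12, L[12]='A', prepend. Next row=LF[12]=2
  step 6: row=2, L[2]='a', prepend. Next row=LF[2]=10
  step 7: row=10, L[10]='b', prepend. Next row=LF[10]=16
  step 8: row=16, L[16]='B', prepend. Next row=LF[16]=8
  step 9: row=8, L[8]='B', prepend. Next row=LF[8]=5
  step 10: row=5, L[5]='b', prepend. Next row=LF[5]=15
  step 11: row=15, L[15]='A', prepend. Next row=LF[15]=3
  step 12: row=3, L[3]='B', prepend. Next row=LF[3]=4
  step 13: row=4, L[4]='b', prepend. Next row=LF[4]=14
  step 14: row=14, L[14]='B', prepend. Next row=LF[14]=7
  step 15: row=7, L[7]='a', prepend. Next row=LF[7]=11
  step 16: row=11, L[11]='A', prepend. Next row=LF[11]=1
  step 17: row=1, L[1]='a', prepend. Next row=LF[1]=9
  step 18: row=9, L[9]='B', prepend. Next row=LF[9]=6
Reversed output: BaAaBbBAbBBbaAabb$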